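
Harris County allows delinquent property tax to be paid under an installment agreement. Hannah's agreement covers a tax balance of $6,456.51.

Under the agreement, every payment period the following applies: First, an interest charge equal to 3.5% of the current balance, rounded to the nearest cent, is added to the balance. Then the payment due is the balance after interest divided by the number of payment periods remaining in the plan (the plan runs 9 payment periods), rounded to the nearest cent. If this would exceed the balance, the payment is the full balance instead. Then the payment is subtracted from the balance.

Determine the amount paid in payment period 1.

Payment period 1: $6,456.51 +$225.98 interest = $6,682.49; pay $742.50 → $5,939.99

$742.50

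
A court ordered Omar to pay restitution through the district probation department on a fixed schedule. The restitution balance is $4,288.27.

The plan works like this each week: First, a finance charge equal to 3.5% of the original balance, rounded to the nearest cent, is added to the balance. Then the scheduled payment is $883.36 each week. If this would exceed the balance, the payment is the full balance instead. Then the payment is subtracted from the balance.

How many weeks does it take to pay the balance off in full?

Week 1: $4,288.27 +$150.09 interest = $4,438.36; pay $883.36 → $3,555.00
Week 2: $3,555.00 +$150.09 interest = $3,705.09; pay $883.36 → $2,821.73
Week 3: $2,821.73 +$150.09 interest = $2,971.82; pay $883.36 → $2,088.46
Week 4: $2,088.46 +$150.09 interest = $2,238.55; pay $883.36 → $1,355.19
Week 5: $1,355.19 +$150.09 interest = $1,505.28; pay $883.36 → $621.92
Week 6: $621.92 +$150.09 interest = $772.01; pay $772.01 → $0.00
Balance reaches $0.00 in week 6.

6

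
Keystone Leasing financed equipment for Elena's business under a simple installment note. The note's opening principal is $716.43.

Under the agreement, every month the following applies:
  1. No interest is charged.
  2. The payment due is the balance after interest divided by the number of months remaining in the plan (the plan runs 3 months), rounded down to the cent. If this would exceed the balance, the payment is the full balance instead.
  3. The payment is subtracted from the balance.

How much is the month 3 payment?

$238.81

Month 1: $716.43 − $238.81 → $477.62
Month 2: $477.62 − $238.81 → $238.81
Month 3: $238.81 − $238.81 → $0.00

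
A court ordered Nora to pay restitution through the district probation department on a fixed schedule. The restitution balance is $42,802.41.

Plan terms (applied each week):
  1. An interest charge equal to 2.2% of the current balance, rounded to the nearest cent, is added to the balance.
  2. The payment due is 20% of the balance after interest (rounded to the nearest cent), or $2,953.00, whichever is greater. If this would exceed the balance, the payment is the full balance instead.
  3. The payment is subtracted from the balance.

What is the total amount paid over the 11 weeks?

Week 1: opening $42,802.41; interest $941.65 → $43,744.06; payment $8,748.81; balance $34,995.25
Week 2: opening $34,995.25; interest $769.90 → $35,765.15; payment $7,153.03; balance $28,612.12
Week 3: opening $28,612.12; interest $629.47 → $29,241.59; payment $5,848.32; balance $23,393.27
Week 4: opening $23,393.27; interest $514.65 → $23,907.92; payment $4,781.58; balance $19,126.34
Week 5: opening $19,126.34; interest $420.78 → $19,547.12; payment $3,909.42; balance $15,637.70
Week 6: opening $15,637.70; interest $344.03 → $15,981.73; payment $3,196.35; balance $12,785.38
Week 7: opening $12,785.38; interest $281.28 → $13,066.66; payment $2,953.00; balance $10,113.66
Week 8: opening $10,113.66; interest $222.50 → $10,336.16; payment $2,953.00; balance $7,383.16
Week 9: opening $7,383.16; interest $162.43 → $7,545.59; payment $2,953.00; balance $4,592.59
Week 10: opening $4,592.59; interest $101.04 → $4,693.63; payment $2,953.00; balance $1,740.63
Week 11: opening $1,740.63; interest $38.29 → $1,778.92; payment $1,778.92; balance $0.00
Total paid: $47,228.43

$47,228.43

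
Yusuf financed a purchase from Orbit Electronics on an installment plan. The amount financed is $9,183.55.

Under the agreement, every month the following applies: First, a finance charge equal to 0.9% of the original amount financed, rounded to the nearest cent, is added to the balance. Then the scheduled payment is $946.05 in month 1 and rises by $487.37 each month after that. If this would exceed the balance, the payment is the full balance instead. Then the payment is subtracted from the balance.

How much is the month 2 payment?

Month 1: $9,183.55 +$82.65 interest = $9,266.20; pay $946.05 → $8,320.15
Month 2: $8,320.15 +$82.65 interest = $8,402.80; pay $1,433.42 → $6,969.38

$1,433.42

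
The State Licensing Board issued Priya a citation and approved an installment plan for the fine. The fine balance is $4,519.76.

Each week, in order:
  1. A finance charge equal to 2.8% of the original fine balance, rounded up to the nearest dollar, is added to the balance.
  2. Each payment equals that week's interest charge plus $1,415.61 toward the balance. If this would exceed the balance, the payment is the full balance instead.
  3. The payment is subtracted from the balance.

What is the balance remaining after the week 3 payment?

Week 1: opening $4,519.76; interest $127.00 → $4,646.76; payment $1,542.61; balance $3,104.15
Week 2: opening $3,104.15; interest $127.00 → $3,231.15; payment $1,542.61; balance $1,688.54
Week 3: opening $1,688.54; interest $127.00 → $1,815.54; payment $1,542.61; balance $272.93

$272.93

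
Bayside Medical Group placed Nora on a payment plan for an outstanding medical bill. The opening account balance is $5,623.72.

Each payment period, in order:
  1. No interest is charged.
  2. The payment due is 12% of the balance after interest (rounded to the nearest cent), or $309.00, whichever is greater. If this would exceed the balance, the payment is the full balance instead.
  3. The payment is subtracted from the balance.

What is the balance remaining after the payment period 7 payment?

Payment period 1: $5,623.72 − $674.85 → $4,948.87
Payment period 2: $4,948.87 − $593.86 → $4,355.01
Payment period 3: $4,355.01 − $522.60 → $3,832.41
Payment period 4: $3,832.41 − $459.89 → $3,372.52
Payment period 5: $3,372.52 − $404.70 → $2,967.82
Payment period 6: $2,967.82 − $356.14 → $2,611.68
Payment period 7: $2,611.68 − $313.40 → $2,298.28

$2,298.28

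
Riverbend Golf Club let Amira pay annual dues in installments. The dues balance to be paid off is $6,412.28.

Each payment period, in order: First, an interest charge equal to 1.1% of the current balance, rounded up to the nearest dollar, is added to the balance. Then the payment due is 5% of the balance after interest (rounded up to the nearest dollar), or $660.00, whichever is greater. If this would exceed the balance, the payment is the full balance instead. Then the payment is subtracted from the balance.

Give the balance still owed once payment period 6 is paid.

Payment period 1: opening $6,412.28; interest $71.00 → $6,483.28; payment $660.00; balance $5,823.28
Payment period 2: opening $5,823.28; interest $65.00 → $5,888.28; payment $660.00; balance $5,228.28
Payment period 3: opening $5,228.28; interest $58.00 → $5,286.28; payment $660.00; balance $4,626.28
Payment period 4: opening $4,626.28; interest $51.00 → $4,677.28; payment $660.00; balance $4,017.28
Payment period 5: opening $4,017.28; interest $45.00 → $4,062.28; payment $660.00; balance $3,402.28
Payment period 6: opening $3,402.28; interest $38.00 → $3,440.28; payment $660.00; balance $2,780.28

$2,780.28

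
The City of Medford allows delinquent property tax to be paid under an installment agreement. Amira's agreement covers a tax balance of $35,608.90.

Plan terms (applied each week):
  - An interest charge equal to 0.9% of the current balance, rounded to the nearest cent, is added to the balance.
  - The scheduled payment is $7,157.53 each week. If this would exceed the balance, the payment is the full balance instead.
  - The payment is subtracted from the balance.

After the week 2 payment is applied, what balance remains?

Week 1: opening $35,608.90; interest $320.48 → $35,929.38; payment $7,157.53; balance $28,771.85
Week 2: opening $28,771.85; interest $258.95 → $29,030.80; payment $7,157.53; balance $21,873.27

$21,873.27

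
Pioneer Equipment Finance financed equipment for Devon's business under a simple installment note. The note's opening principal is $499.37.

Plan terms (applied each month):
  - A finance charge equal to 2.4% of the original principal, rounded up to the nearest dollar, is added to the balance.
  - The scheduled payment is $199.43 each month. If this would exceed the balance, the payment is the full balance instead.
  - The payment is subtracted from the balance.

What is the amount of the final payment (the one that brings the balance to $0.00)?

$136.51

Month 1: opening $499.37; interest $12.00 → $511.37; payment $199.43; balance $311.94
Month 2: opening $311.94; interest $12.00 → $323.94; payment $199.43; balance $124.51
Month 3: opening $124.51; interest $12.00 → $136.51; payment $136.51; balance $0.00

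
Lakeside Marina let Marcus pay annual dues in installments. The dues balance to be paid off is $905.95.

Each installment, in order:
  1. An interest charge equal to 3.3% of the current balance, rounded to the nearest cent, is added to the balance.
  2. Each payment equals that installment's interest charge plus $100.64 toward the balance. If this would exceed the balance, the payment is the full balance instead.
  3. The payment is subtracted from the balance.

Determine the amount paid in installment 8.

$107.29

Installment 1: $905.95 +$29.90 interest = $935.85; pay $130.54 → $805.31
Installment 2: $805.31 +$26.58 interest = $831.89; pay $127.22 → $704.67
Installment 3: $704.67 +$23.25 interest = $727.92; pay $123.89 → $604.03
Installment 4: $604.03 +$19.93 interest = $623.96; pay $120.57 → $503.39
Installment 5: $503.39 +$16.61 interest = $520.00; pay $117.25 → $402.75
Installment 6: $402.75 +$13.29 interest = $416.04; pay $113.93 → $302.11
Installment 7: $302.11 +$9.97 interest = $312.08; pay $110.61 → $201.47
Installment 8: $201.47 +$6.65 interest = $208.12; pay $107.29 → $100.83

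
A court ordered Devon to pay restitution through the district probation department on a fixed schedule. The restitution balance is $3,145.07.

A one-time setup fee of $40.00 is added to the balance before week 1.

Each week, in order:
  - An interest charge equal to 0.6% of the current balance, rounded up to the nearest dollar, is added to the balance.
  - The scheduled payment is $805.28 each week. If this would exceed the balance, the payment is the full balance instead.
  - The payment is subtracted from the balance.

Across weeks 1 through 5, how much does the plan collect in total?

$3,236.07

# | Opening | Interest | Payment | End bal
1 | $3,185.07 | $20.00 | $805.28 | $2,399.79
2 | $2,399.79 | $15.00 | $805.28 | $1,609.51
3 | $1,609.51 | $10.00 | $805.28 | $814.23
4 | $814.23 | $5.00 | $805.28 | $13.95
5 | $13.95 | $1.00 | $14.95 | $0.00
Total paid: $3,236.07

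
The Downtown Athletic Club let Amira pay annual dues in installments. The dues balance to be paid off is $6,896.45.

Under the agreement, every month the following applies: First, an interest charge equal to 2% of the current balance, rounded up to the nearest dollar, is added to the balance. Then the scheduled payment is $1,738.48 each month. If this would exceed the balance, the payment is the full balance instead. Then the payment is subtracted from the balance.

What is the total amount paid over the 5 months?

# | Opening | Interest | Payment | End bal
1 | $6,896.45 | $138.00 | $1,738.48 | $5,295.97
2 | $5,295.97 | $106.00 | $1,738.48 | $3,663.49
3 | $3,663.49 | $74.00 | $1,738.48 | $1,999.01
4 | $1,999.01 | $40.00 | $1,738.48 | $300.53
5 | $300.53 | $7.00 | $307.53 | $0.00
Total paid: $7,261.45

$7,261.45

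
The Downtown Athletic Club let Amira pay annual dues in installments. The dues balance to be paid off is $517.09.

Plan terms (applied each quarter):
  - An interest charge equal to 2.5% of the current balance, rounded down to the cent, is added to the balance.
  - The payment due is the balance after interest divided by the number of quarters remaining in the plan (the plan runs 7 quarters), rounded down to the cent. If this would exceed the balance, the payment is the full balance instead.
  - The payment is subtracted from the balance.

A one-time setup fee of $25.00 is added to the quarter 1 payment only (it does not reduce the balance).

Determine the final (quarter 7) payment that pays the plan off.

$87.81

# | Opening | Interest | Payment | Fee | End bal
1 | $517.09 | $12.92 | $75.71 | $25.00 | $454.30
2 | $454.30 | $11.35 | $77.60 | — | $388.05
3 | $388.05 | $9.70 | $79.55 | — | $318.20
4 | $318.20 | $7.95 | $81.53 | — | $244.62
5 | $244.62 | $6.11 | $83.57 | — | $167.16
6 | $167.16 | $4.17 | $85.66 | — | $85.67
7 | $85.67 | $2.14 | $87.81 | — | $0.00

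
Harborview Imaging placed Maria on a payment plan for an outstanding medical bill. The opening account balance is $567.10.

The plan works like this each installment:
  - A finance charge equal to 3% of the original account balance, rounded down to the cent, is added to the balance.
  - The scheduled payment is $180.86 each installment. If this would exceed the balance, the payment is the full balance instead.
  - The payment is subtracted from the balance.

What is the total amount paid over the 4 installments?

Installment 1: opening $567.10; interest $17.01 → $584.11; payment $180.86; balance $403.25
Installment 2: opening $403.25; interest $17.01 → $420.26; payment $180.86; balance $239.40
Installment 3: opening $239.40; interest $17.01 → $256.41; payment $180.86; balance $75.55
Installment 4: opening $75.55; interest $17.01 → $92.56; payment $92.56; balance $0.00
Total paid: $635.14

$635.14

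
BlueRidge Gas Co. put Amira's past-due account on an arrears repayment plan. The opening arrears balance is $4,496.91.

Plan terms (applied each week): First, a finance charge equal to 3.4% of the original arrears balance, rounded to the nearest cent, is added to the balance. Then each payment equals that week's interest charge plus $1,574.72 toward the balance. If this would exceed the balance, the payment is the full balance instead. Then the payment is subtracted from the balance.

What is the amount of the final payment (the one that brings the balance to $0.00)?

$1,500.36

Week 1: $4,496.91 +$152.89 interest = $4,649.80; pay $1,727.61 → $2,922.19
Week 2: $2,922.19 +$152.89 interest = $3,075.08; pay $1,727.61 → $1,347.47
Week 3: $1,347.47 +$152.89 interest = $1,500.36; pay $1,500.36 → $0.00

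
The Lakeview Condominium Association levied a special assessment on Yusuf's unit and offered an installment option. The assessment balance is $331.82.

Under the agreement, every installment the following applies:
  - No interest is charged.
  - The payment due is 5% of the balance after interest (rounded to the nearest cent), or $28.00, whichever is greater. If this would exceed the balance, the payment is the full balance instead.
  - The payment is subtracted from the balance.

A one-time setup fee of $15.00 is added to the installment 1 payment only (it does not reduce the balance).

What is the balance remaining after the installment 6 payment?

Installment 1: $331.82 − $28.00 (+ $15.00 fee) → $303.82
Installment 2: $303.82 − $28.00 → $275.82
Installment 3: $275.82 − $28.00 → $247.82
Installment 4: $247.82 − $28.00 → $219.82
Installment 5: $219.82 − $28.00 → $191.82
Installment 6: $191.82 − $28.00 → $163.82

$163.82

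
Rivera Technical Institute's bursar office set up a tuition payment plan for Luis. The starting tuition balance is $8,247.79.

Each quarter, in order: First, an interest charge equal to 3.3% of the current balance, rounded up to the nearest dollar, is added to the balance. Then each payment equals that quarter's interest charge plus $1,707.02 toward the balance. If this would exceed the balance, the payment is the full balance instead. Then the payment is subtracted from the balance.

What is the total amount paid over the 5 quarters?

$9,047.79

Quarter 1: $8,247.79 +$273.00 interest = $8,520.79; pay $1,980.02 → $6,540.77
Quarter 2: $6,540.77 +$216.00 interest = $6,756.77; pay $1,923.02 → $4,833.75
Quarter 3: $4,833.75 +$160.00 interest = $4,993.75; pay $1,867.02 → $3,126.73
Quarter 4: $3,126.73 +$104.00 interest = $3,230.73; pay $1,811.02 → $1,419.71
Quarter 5: $1,419.71 +$47.00 interest = $1,466.71; pay $1,466.71 → $0.00
Total paid: $9,047.79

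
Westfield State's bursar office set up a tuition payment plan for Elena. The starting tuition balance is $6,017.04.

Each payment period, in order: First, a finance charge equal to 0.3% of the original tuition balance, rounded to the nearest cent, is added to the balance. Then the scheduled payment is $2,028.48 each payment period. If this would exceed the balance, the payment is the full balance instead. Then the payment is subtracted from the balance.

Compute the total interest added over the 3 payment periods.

$54.15

Payment period 1: $6,017.04 +$18.05 interest = $6,035.09; pay $2,028.48 → $4,006.61
Payment period 2: $4,006.61 +$18.05 interest = $4,024.66; pay $2,028.48 → $1,996.18
Payment period 3: $1,996.18 +$18.05 interest = $2,014.23; pay $2,014.23 → $0.00
Total interest: $18.05 + $18.05 + $18.05 = $54.15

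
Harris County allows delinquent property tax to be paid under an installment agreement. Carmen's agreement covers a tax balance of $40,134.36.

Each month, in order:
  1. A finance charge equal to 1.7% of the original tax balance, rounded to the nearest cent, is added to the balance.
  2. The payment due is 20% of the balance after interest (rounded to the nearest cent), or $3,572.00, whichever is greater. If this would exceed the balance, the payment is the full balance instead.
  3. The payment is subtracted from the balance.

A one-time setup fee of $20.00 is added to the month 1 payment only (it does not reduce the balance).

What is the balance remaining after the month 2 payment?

$26,668.47

Month 1: $40,134.36 +$682.28 interest = $40,816.64; pay $8,163.33 (+ $20.00 fee) → $32,653.31
Month 2: $32,653.31 +$682.28 interest = $33,335.59; pay $6,667.12 → $26,668.47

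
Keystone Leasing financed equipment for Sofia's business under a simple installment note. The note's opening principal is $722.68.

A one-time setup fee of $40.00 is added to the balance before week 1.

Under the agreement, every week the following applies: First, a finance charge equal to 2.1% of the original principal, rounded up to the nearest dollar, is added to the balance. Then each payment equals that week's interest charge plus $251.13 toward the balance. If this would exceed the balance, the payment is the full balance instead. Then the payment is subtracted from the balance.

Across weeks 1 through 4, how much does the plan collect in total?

$826.68

Week 1: $762.68 +$16.00 interest = $778.68; pay $267.13 → $511.55
Week 2: $511.55 +$16.00 interest = $527.55; pay $267.13 → $260.42
Week 3: $260.42 +$16.00 interest = $276.42; pay $267.13 → $9.29
Week 4: $9.29 +$16.00 interest = $25.29; pay $25.29 → $0.00
Total paid: $826.68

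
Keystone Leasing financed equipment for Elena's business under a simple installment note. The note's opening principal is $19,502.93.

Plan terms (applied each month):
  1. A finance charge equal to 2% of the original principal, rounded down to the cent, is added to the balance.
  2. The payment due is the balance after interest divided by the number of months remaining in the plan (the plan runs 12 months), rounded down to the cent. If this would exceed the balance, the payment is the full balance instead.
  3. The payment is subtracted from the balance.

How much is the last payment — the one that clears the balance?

Month 1: $19,502.93 +$390.05 interest = $19,892.98; pay $1,657.74 → $18,235.24
Month 2: $18,235.24 +$390.05 interest = $18,625.29; pay $1,693.20 → $16,932.09
Month 3: $16,932.09 +$390.05 interest = $17,322.14; pay $1,732.21 → $15,589.93
Month 4: $15,589.93 +$390.05 interest = $15,979.98; pay $1,775.55 → $14,204.43
Month 5: $14,204.43 +$390.05 interest = $14,594.48; pay $1,824.31 → $12,770.17
Month 6: $12,770.17 +$390.05 interest = $13,160.22; pay $1,880.03 → $11,280.19
Month 7: $11,280.19 +$390.05 interest = $11,670.24; pay $1,945.04 → $9,725.20
Month 8: $9,725.20 +$390.05 interest = $10,115.25; pay $2,023.05 → $8,092.20
Month 9: $8,092.20 +$390.05 interest = $8,482.25; pay $2,120.56 → $6,361.69
Month 10: $6,361.69 +$390.05 interest = $6,751.74; pay $2,250.58 → $4,501.16
Month 11: $4,501.16 +$390.05 interest = $4,891.21; pay $2,445.60 → $2,445.61
Month 12: $2,445.61 +$390.05 interest = $2,835.66; pay $2,835.66 → $0.00

$2,835.66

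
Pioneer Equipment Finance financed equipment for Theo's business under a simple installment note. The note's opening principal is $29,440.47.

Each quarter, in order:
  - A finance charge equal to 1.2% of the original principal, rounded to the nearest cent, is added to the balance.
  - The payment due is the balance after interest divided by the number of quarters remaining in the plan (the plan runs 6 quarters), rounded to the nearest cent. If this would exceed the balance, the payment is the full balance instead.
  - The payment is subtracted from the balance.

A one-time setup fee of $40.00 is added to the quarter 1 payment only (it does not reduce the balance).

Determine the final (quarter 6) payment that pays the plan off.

$5,772.30

Quarter 1: opening $29,440.47; interest $353.29 → $29,793.76; payment $4,965.63 (+ $40.00 fee); balance $24,828.13
Quarter 2: opening $24,828.13; interest $353.29 → $25,181.42; payment $5,036.28; balance $20,145.14
Quarter 3: opening $20,145.14; interest $353.29 → $20,498.43; payment $5,124.61; balance $15,373.82
Quarter 4: opening $15,373.82; interest $353.29 → $15,727.11; payment $5,242.37; balance $10,484.74
Quarter 5: opening $10,484.74; interest $353.29 → $10,838.03; payment $5,419.02; balance $5,419.01
Quarter 6: opening $5,419.01; interest $353.29 → $5,772.30; payment $5,772.30; balance $0.00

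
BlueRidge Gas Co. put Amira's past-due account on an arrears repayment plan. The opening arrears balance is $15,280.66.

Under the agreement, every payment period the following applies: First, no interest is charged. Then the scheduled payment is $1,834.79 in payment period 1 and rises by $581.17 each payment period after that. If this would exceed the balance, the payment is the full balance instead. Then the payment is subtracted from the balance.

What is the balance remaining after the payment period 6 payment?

$0.00

Payment period 1: $15,280.66 − $1,834.79 → $13,445.87
Payment period 2: $13,445.87 − $2,415.96 → $11,029.91
Payment period 3: $11,029.91 − $2,997.13 → $8,032.78
Payment period 4: $8,032.78 − $3,578.30 → $4,454.48
Payment period 5: $4,454.48 − $4,159.47 → $295.01
Payment period 6: $295.01 − $295.01 → $0.00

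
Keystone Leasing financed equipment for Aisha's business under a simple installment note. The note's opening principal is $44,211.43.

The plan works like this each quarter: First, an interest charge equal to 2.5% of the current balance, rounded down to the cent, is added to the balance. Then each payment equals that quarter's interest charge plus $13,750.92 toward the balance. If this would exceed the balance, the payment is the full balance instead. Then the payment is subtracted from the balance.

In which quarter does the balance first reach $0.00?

4

Quarter 1: $44,211.43 +$1,105.28 interest = $45,316.71; pay $14,856.20 → $30,460.51
Quarter 2: $30,460.51 +$761.51 interest = $31,222.02; pay $14,512.43 → $16,709.59
Quarter 3: $16,709.59 +$417.73 interest = $17,127.32; pay $14,168.65 → $2,958.67
Quarter 4: $2,958.67 +$73.96 interest = $3,032.63; pay $3,032.63 → $0.00
Balance reaches $0.00 in quarter 4.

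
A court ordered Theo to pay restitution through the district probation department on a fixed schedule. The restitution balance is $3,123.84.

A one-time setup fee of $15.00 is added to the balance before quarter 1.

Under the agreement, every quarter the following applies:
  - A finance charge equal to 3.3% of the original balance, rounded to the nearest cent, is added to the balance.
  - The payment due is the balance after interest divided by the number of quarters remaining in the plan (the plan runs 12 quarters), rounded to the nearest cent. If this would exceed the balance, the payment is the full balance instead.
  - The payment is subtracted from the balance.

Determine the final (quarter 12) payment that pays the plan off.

Quarter 1: $3,138.84 +$103.09 interest = $3,241.93; pay $270.16 → $2,971.77
Quarter 2: $2,971.77 +$103.09 interest = $3,074.86; pay $279.53 → $2,795.33
Quarter 3: $2,795.33 +$103.09 interest = $2,898.42; pay $289.84 → $2,608.58
Quarter 4: $2,608.58 +$103.09 interest = $2,711.67; pay $301.30 → $2,410.37
Quarter 5: $2,410.37 +$103.09 interest = $2,513.46; pay $314.18 → $2,199.28
Quarter 6: $2,199.28 +$103.09 interest = $2,302.37; pay $328.91 → $1,973.46
Quarter 7: $1,973.46 +$103.09 interest = $2,076.55; pay $346.09 → $1,730.46
Quarter 8: $1,730.46 +$103.09 interest = $1,833.55; pay $366.71 → $1,466.84
Quarter 9: $1,466.84 +$103.09 interest = $1,569.93; pay $392.48 → $1,177.45
Quarter 10: $1,177.45 +$103.09 interest = $1,280.54; pay $426.85 → $853.69
Quarter 11: $853.69 +$103.09 interest = $956.78; pay $478.39 → $478.39
Quarter 12: $478.39 +$103.09 interest = $581.48; pay $581.48 → $0.00

$581.48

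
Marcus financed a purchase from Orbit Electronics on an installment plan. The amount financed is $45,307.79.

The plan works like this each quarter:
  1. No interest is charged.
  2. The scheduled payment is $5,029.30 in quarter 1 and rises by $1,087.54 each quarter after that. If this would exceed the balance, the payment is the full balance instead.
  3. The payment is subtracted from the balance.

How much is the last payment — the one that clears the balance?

Quarter 1: opening $45,307.79; payment $5,029.30; balance $40,278.49
Quarter 2: opening $40,278.49; payment $6,116.84; balance $34,161.65
Quarter 3: opening $34,161.65; payment $7,204.38; balance $26,957.27
Quarter 4: opening $26,957.27; payment $8,291.92; balance $18,665.35
Quarter 5: opening $18,665.35; payment $9,379.46; balance $9,285.89
Quarter 6: opening $9,285.89; payment $9,285.89; balance $0.00

$9,285.89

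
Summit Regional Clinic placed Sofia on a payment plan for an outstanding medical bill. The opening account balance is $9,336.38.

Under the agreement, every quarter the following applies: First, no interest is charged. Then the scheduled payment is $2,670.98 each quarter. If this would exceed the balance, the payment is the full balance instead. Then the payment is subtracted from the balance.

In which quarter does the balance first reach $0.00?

4

Quarter 1: $9,336.38 − $2,670.98 → $6,665.40
Quarter 2: $6,665.40 − $2,670.98 → $3,994.42
Quarter 3: $3,994.42 − $2,670.98 → $1,323.44
Quarter 4: $1,323.44 − $1,323.44 → $0.00
Balance reaches $0.00 in quarter 4.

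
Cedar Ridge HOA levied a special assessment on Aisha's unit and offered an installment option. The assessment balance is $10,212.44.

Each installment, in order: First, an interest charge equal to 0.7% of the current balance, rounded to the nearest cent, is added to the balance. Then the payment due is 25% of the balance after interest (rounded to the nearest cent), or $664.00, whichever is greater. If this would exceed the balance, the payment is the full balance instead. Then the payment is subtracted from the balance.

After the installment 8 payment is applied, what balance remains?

Installment 1: opening $10,212.44; interest $71.49 → $10,283.93; payment $2,570.98; balance $7,712.95
Installment 2: opening $7,712.95; interest $53.99 → $7,766.94; payment $1,941.74; balance $5,825.20
Installment 3: opening $5,825.20; interest $40.78 → $5,865.98; payment $1,466.50; balance $4,399.48
Installment 4: opening $4,399.48; interest $30.80 → $4,430.28; payment $1,107.57; balance $3,322.71
Installment 5: opening $3,322.71; interest $23.26 → $3,345.97; payment $836.49; balance $2,509.48
Installment 6: opening $2,509.48; interest $17.57 → $2,527.05; payment $664.00; balance $1,863.05
Installment 7: opening $1,863.05; interest $13.04 → $1,876.09; payment $664.00; balance $1,212.09
Installment 8: opening $1,212.09; interest $8.48 → $1,220.57; payment $664.00; balance $556.57

$556.57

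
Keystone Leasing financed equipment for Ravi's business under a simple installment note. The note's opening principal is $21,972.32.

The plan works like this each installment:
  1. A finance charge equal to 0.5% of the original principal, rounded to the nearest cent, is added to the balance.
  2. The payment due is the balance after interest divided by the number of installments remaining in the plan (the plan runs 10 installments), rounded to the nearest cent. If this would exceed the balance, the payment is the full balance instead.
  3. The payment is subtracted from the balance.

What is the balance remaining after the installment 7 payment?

$6,952.80

Installment 1: opening $21,972.32; interest $109.86 → $22,082.18; payment $2,208.22; balance $19,873.96
Installment 2: opening $19,873.96; interest $109.86 → $19,983.82; payment $2,220.42; balance $17,763.40
Installment 3: opening $17,763.40; interest $109.86 → $17,873.26; payment $2,234.16; balance $15,639.10
Installment 4: opening $15,639.10; interest $109.86 → $15,748.96; payment $2,249.85; balance $13,499.11
Installment 5: opening $13,499.11; interest $109.86 → $13,608.97; payment $2,268.16; balance $11,340.81
Installment 6: opening $11,340.81; interest $109.86 → $11,450.67; payment $2,290.13; balance $9,160.54
Installment 7: opening $9,160.54; interest $109.86 → $9,270.40; payment $2,317.60; balance $6,952.80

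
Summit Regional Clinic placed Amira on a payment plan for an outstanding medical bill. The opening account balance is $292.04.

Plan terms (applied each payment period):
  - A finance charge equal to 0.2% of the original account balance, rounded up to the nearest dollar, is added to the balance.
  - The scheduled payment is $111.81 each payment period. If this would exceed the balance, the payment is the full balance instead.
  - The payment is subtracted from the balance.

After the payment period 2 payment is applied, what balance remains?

$70.42

# | Opening | Interest | Payment | End bal
1 | $292.04 | $1.00 | $111.81 | $181.23
2 | $181.23 | $1.00 | $111.81 | $70.42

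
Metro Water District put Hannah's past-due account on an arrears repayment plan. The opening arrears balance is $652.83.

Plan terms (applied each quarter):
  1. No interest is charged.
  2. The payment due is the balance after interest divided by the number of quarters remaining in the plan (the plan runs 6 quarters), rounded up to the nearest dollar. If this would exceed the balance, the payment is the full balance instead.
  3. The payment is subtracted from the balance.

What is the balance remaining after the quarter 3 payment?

$325.83

Quarter 1: opening $652.83; payment $109.00; balance $543.83
Quarter 2: opening $543.83; payment $109.00; balance $434.83
Quarter 3: opening $434.83; payment $109.00; balance $325.83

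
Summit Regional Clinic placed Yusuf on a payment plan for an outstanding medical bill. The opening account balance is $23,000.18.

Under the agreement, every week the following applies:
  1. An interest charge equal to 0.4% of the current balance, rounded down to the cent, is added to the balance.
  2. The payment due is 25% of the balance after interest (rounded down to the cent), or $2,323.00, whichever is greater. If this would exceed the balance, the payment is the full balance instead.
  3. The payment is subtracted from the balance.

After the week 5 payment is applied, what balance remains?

# | Opening | Interest | Payment | End bal
1 | $23,000.18 | $92.00 | $5,773.04 | $17,319.14
2 | $17,319.14 | $69.27 | $4,347.10 | $13,041.31
3 | $13,041.31 | $52.16 | $3,273.36 | $9,820.11
4 | $9,820.11 | $39.28 | $2,464.84 | $7,394.55
5 | $7,394.55 | $29.57 | $2,323.00 | $5,101.12

$5,101.12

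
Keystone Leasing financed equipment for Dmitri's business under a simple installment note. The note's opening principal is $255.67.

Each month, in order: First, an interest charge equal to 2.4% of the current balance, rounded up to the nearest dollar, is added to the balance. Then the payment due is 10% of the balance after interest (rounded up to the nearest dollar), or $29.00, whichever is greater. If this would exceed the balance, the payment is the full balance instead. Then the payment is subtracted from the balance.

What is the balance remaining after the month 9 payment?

Month 1: $255.67 +$7.00 interest = $262.67; pay $29.00 → $233.67
Month 2: $233.67 +$6.00 interest = $239.67; pay $29.00 → $210.67
Month 3: $210.67 +$6.00 interest = $216.67; pay $29.00 → $187.67
Month 4: $187.67 +$5.00 interest = $192.67; pay $29.00 → $163.67
Month 5: $163.67 +$4.00 interest = $167.67; pay $29.00 → $138.67
Month 6: $138.67 +$4.00 interest = $142.67; pay $29.00 → $113.67
Month 7: $113.67 +$3.00 interest = $116.67; pay $29.00 → $87.67
Month 8: $87.67 +$3.00 interest = $90.67; pay $29.00 → $61.67
Month 9: $61.67 +$2.00 interest = $63.67; pay $29.00 → $34.67

$34.67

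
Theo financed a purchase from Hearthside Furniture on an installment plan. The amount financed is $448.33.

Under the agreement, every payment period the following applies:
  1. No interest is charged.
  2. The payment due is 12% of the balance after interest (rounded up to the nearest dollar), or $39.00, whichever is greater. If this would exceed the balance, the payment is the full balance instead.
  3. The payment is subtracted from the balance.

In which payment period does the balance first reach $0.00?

Payment period 1: opening $448.33; payment $54.00; balance $394.33
Payment period 2: opening $394.33; payment $48.00; balance $346.33
Payment period 3: opening $346.33; payment $42.00; balance $304.33
Payment period 4: opening $304.33; payment $39.00; balance $265.33
Payment period 5: opening $265.33; payment $39.00; balance $226.33
Payment period 6: opening $226.33; payment $39.00; balance $187.33
Payment period 7: opening $187.33; payment $39.00; balance $148.33
Payment period 8: opening $148.33; payment $39.00; balance $109.33
Payment period 9: opening $109.33; payment $39.00; balance $70.33
Payment period 10: opening $70.33; payment $39.00; balance $31.33
Payment period 11: opening $31.33; payment $31.33; balance $0.00
Balance reaches $0.00 in payment period 11.

11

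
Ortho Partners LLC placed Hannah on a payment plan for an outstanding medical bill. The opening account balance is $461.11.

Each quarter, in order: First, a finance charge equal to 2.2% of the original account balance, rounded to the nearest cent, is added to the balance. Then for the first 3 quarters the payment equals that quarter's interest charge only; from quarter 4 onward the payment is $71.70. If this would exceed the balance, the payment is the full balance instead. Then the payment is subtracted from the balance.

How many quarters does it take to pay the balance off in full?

# | Opening | Interest | Payment | End bal
1 | $461.11 | $10.14 | $10.14 | $461.11
2 | $461.11 | $10.14 | $10.14 | $461.11
3 | $461.11 | $10.14 | $10.14 | $461.11
4 | $461.11 | $10.14 | $71.70 | $399.55
5 | $399.55 | $10.14 | $71.70 | $337.99
6 | $337.99 | $10.14 | $71.70 | $276.43
7 | $276.43 | $10.14 | $71.70 | $214.87
8 | $214.87 | $10.14 | $71.70 | $153.31
9 | $153.31 | $10.14 | $71.70 | $91.75
10 | $91.75 | $10.14 | $71.70 | $30.19
11 | $30.19 | $10.14 | $40.33 | $0.00
Balance reaches $0.00 in quarter 11.

11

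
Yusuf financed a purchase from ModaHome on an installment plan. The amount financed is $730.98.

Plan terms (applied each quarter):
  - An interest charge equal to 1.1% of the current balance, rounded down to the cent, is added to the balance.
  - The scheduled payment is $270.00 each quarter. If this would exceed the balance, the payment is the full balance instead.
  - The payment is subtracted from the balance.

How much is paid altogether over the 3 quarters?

Quarter 1: opening $730.98; interest $8.04 → $739.02; payment $270.00; balance $469.02
Quarter 2: opening $469.02; interest $5.15 → $474.17; payment $270.00; balance $204.17
Quarter 3: opening $204.17; interest $2.24 → $206.41; payment $206.41; balance $0.00
Total paid: $746.41

$746.41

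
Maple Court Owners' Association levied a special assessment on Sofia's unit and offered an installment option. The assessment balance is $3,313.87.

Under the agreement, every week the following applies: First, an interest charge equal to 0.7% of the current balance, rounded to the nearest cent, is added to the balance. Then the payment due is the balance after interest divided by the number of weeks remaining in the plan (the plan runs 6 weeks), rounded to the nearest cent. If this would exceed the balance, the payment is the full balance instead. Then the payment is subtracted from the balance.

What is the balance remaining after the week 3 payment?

Week 1: opening $3,313.87; interest $23.20 → $3,337.07; payment $556.18; balance $2,780.89
Week 2: opening $2,780.89; interest $19.47 → $2,800.36; payment $560.07; balance $2,240.29
Week 3: opening $2,240.29; interest $15.68 → $2,255.97; payment $563.99; balance $1,691.98

$1,691.98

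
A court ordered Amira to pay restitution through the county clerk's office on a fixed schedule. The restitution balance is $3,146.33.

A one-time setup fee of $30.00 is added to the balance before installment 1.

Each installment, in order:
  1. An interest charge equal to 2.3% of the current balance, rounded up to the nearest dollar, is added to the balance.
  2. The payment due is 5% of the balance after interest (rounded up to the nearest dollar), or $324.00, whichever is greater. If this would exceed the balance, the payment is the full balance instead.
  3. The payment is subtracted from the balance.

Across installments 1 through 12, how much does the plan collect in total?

Installment 1: $3,176.33 +$74.00 interest = $3,250.33; pay $324.00 → $2,926.33
Installment 2: $2,926.33 +$68.00 interest = $2,994.33; pay $324.00 → $2,670.33
Installment 3: $2,670.33 +$62.00 interest = $2,732.33; pay $324.00 → $2,408.33
Installment 4: $2,408.33 +$56.00 interest = $2,464.33; pay $324.00 → $2,140.33
Installment 5: $2,140.33 +$50.00 interest = $2,190.33; pay $324.00 → $1,866.33
Installment 6: $1,866.33 +$43.00 interest = $1,909.33; pay $324.00 → $1,585.33
Installment 7: $1,585.33 +$37.00 interest = $1,622.33; pay $324.00 → $1,298.33
Installment 8: $1,298.33 +$30.00 interest = $1,328.33; pay $324.00 → $1,004.33
Installment 9: $1,004.33 +$24.00 interest = $1,028.33; pay $324.00 → $704.33
Installment 10: $704.33 +$17.00 interest = $721.33; pay $324.00 → $397.33
Installment 11: $397.33 +$10.00 interest = $407.33; pay $324.00 → $83.33
Installment 12: $83.33 +$2.00 interest = $85.33; pay $85.33 → $0.00
Total paid: $3,649.33

$3,649.33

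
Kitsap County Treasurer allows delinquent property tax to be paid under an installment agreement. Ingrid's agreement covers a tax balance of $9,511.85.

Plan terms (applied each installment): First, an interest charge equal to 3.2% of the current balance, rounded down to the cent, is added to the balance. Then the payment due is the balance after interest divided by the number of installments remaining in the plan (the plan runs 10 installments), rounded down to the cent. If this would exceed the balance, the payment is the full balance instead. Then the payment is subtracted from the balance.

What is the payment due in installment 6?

$1,149.05

Installment 1: $9,511.85 +$304.37 interest = $9,816.22; pay $981.62 → $8,834.60
Installment 2: $8,834.60 +$282.70 interest = $9,117.30; pay $1,013.03 → $8,104.27
Installment 3: $8,104.27 +$259.33 interest = $8,363.60; pay $1,045.45 → $7,318.15
Installment 4: $7,318.15 +$234.18 interest = $7,552.33; pay $1,078.90 → $6,473.43
Installment 5: $6,473.43 +$207.14 interest = $6,680.57; pay $1,113.42 → $5,567.15
Installment 6: $5,567.15 +$178.14 interest = $5,745.29; pay $1,149.05 → $4,596.24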